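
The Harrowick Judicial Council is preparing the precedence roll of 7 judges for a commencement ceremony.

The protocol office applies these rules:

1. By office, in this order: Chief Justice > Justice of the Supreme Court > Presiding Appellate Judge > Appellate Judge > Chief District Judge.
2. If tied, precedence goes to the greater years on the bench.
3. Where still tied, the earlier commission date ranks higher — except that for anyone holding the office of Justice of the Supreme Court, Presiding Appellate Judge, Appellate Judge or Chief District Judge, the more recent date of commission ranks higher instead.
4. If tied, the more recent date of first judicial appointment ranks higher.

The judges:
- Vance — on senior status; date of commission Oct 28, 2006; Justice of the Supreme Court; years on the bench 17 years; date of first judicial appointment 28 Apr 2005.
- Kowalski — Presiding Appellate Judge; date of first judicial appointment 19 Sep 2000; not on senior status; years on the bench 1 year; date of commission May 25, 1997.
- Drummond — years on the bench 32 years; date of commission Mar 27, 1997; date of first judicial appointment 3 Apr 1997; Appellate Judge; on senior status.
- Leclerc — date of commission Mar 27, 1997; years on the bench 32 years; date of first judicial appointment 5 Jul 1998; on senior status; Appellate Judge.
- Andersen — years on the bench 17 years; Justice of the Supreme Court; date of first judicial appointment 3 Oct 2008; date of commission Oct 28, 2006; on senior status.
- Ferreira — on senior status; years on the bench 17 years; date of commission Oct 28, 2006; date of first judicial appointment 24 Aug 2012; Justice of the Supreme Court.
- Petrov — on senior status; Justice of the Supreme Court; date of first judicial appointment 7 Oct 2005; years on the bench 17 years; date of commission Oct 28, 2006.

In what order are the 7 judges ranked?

By office: Ferreira, Andersen, Petrov and Vance (Justice of the Supreme Court); then Kowalski (Presiding Appellate Judge); then Leclerc and Drummond (Appellate Judge).
Ferreira, Andersen, Petrov and Vance all have years on the bench 17 years, so the next rule applies.
Ferreira, Andersen, Petrov and Vance all have date of commission Oct 28, 2006, so the next rule applies.
Among Ferreira, Andersen, Petrov and Vance, by date of first judicial appointment (later first): Ferreira (24 Aug 2012) before Andersen (3 Oct 2008) before Petrov (7 Oct 2005) before Vance (28 Apr 2005).
Leclerc and Drummond both have years on the bench 32 years, so the next rule applies.
Leclerc and Drummond both have date of commission Mar 27, 1997, so the next rule applies.
Among Leclerc and Drummond, by date of first judicial appointment (later first): Leclerc (5 Jul 1998) before Drummond (3 Apr 1997).
Full order: Ferreira, Andersen, Petrov, Vance, Kowalski, Leclerc, Drummond.

Ferreira, Andersen, Petrov, Vance, Kowalski, Leclerc, Drummond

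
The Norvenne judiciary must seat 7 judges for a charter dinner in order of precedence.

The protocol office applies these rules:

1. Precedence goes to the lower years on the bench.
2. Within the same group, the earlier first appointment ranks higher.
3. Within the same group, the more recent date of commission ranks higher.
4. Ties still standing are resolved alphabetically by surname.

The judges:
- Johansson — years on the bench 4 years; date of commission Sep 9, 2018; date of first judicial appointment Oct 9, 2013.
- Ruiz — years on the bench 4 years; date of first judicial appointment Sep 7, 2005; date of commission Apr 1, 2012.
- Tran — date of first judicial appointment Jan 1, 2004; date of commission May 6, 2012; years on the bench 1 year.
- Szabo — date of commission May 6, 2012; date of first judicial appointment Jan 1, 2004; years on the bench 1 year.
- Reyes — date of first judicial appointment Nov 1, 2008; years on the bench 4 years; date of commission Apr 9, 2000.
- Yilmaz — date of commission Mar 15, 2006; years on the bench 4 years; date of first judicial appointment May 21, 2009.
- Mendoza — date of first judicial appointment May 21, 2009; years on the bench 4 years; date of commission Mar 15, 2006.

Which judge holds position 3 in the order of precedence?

Ruiz

By years on the bench (lower first): Szabo and Tran (both 1 year); then Ruiz, Reyes, Mendoza, Yilmaz and Johansson (each 4 years).
Szabo and Tran both have date of first judicial appointment Jan 1, 2004, so the next rule applies.
Szabo and Tran both have date of commission May 6, 2012, so the next rule applies.
Among Szabo and Tran, alphabetically by surname: Szabo before Tran.
Among Ruiz, Reyes, Mendoza, Yilmaz and Johansson, by date of first judicial appointment (earlier first): Ruiz (Sep 7, 2005) before Reyes (Nov 1, 2008) before Mendoza and Yilmaz (May 21, 2009) before Johansson (Oct 9, 2013).
Mendoza and Yilmaz both have date of commission Mar 15, 2006, so the next rule applies.
Among Mendoza and Yilmaz, alphabetically by surname: Mendoza before Yilmaz.
Order: Szabo, Tran, Ruiz, Reyes, Mendoza, Yilmaz, Johansson.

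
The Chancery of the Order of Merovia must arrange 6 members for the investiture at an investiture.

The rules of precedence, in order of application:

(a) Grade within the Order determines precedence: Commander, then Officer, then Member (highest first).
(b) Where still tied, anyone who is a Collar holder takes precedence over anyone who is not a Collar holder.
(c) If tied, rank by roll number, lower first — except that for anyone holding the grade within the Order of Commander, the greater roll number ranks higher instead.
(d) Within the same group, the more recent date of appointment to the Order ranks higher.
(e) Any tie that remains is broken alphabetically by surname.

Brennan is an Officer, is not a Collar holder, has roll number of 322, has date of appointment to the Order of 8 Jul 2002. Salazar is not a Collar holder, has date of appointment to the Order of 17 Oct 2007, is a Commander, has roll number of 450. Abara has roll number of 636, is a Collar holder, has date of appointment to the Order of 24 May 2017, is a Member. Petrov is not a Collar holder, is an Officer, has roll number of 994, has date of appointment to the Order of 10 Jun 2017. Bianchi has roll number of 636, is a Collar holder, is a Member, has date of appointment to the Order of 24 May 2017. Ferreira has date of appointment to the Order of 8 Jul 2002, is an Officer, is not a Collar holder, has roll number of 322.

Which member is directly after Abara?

Bianchi

By grade within the Order: Salazar (Commander); then Brennan, Ferreira and Petrov (Officer); then Abara and Bianchi (Member).
Brennan, Ferreira and Petrov are each not a Collar holder, so the next rule applies.
Among Brennan, Ferreira and Petrov, by roll number (lower first): Brennan and Ferreira (322) before Petrov (994).
Brennan and Ferreira both have date of appointment to the Order 8 Jul 2002, so the next rule applies.
Among Brennan and Ferreira, alphabetically by surname: Brennan before Ferreira.
Abara and Bianchi are each a Collar holder, so the next rule applies.
Abara and Bianchi both have roll number 636, so the next rule applies.
Abara and Bianchi both have date of appointment to the Order 24 May 2017, so the next rule applies.
Among Abara and Bianchi, alphabetically by surname: Abara before Bianchi.
Order: Salazar, Brennan, Ferreira, Petrov, Abara, Bianchi.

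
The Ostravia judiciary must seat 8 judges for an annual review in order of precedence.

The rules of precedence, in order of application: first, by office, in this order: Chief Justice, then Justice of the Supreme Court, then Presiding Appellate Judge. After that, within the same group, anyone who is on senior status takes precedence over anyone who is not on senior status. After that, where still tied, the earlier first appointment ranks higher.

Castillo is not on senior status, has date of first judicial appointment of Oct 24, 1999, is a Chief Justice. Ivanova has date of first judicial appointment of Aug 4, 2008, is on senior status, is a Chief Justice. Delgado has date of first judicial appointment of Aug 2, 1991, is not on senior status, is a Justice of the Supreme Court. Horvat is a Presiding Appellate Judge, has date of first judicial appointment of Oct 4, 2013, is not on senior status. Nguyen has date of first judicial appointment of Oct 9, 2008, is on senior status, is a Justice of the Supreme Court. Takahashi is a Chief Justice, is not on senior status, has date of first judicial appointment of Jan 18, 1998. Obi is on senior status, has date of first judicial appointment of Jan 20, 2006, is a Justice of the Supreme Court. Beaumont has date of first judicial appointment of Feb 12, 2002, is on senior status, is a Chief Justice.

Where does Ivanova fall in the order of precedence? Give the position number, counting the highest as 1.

2

By office: Beaumont, Ivanova, Takahashi and Castillo (Chief Justice); then Obi, Nguyen and Delgado (Justice of the Supreme Court); then Horvat (Presiding Appellate Judge).
Among Beaumont, Ivanova, Takahashi and Castillo, on senior status before not on senior status: Beaumont and Ivanova (on senior status) before Takahashi and Castillo (not on senior status).
Among Beaumont and Ivanova, by date of first judicial appointment (earlier first): Beaumont (Feb 12, 2002) before Ivanova (Aug 4, 2008).
Among Takahashi and Castillo, by date of first judicial appointment (earlier first): Takahashi (Jan 18, 1998) before Castillo (Oct 24, 1999).
Among Obi, Nguyen and Delgado, on senior status before not on senior status: Obi and Nguyen (on senior status) before Delgado (not on senior status).
Among Obi and Nguyen, by date of first judicial appointment (earlier first): Obi (Jan 20, 2006) before Nguyen (Oct 9, 2008).
Order: Beaumont, Ivanova, Takahashi, Castillo, Obi, Nguyen, Delgado, Horvat. So position 2.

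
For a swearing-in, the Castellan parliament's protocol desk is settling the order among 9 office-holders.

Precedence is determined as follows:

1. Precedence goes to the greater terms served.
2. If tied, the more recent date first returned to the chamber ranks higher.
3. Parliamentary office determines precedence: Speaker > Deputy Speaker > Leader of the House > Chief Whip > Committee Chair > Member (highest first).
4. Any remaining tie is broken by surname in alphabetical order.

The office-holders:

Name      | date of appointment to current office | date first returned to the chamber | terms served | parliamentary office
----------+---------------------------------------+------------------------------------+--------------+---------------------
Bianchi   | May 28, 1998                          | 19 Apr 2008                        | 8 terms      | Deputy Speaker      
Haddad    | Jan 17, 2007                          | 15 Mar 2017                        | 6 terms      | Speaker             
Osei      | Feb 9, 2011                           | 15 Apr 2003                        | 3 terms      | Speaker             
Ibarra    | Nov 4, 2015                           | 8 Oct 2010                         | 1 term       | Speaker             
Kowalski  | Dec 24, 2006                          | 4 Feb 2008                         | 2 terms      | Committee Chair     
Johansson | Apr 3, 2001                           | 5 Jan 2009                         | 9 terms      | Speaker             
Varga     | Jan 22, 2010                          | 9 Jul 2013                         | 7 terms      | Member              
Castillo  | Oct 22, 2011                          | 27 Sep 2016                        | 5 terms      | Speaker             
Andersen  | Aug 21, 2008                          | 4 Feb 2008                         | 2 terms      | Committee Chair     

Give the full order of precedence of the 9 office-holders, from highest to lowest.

Johansson, Bianchi, Varga, Haddad, Castillo, Osei, Andersen, Kowalski, Ibarra

By terms served (higher first): Johansson (9 terms); then Bianchi (8 terms); then Varga (7 terms); then Haddad (6 terms); then Castillo (5 terms); then Osei (3 terms); then Andersen and Kowalski (both 2 terms); then Ibarra (1 term).
Andersen and Kowalski both have date first returned to the chamber 4 Feb 2008, so the next rule applies.
Andersen and Kowalski are each Committee Chair, so the next rule applies.
Among Andersen and Kowalski, alphabetically by surname: Andersen before Kowalski.
Full order: Johansson, Bianchi, Varga, Haddad, Castillo, Osei, Andersen, Kowalski, Ibarra.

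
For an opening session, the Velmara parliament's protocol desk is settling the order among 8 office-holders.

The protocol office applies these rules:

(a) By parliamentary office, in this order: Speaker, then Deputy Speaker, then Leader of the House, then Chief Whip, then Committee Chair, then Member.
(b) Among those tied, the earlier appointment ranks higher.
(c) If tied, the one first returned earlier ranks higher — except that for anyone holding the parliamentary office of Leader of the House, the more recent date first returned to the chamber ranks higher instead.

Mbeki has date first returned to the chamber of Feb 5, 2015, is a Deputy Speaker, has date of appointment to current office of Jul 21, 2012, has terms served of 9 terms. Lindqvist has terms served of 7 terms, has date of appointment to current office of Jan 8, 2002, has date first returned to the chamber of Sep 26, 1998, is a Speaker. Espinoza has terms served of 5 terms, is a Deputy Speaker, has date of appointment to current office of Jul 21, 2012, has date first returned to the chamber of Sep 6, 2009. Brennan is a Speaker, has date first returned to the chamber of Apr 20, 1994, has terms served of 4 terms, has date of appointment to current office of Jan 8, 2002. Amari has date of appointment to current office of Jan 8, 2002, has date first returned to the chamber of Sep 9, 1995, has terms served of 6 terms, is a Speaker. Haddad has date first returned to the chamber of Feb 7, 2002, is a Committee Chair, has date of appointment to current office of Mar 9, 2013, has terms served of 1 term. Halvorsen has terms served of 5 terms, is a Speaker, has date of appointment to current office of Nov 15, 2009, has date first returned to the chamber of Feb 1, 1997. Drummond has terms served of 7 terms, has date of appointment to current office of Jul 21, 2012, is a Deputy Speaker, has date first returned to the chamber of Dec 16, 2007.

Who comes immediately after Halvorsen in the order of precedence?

By parliamentary office: Brennan, Amari, Lindqvist and Halvorsen (Speaker); then Drummond, Espinoza and Mbeki (Deputy Speaker); then Haddad (Committee Chair).
Among Brennan, Amari, Lindqvist and Halvorsen, by date of appointment to current office (earlier first): Brennan, Amari and Lindqvist (Jan 8, 2002) before Halvorsen (Nov 15, 2009).
Among Brennan, Amari and Lindqvist, by date first returned to the chamber (earlier first): Brennan (Apr 20, 1994) before Amari (Sep 9, 1995) before Lindqvist (Sep 26, 1998).
Drummond, Espinoza and Mbeki all have date of appointment to current office Jul 21, 2012, so the next rule applies.
Among Drummond, Espinoza and Mbeki, by date first returned to the chamber (earlier first): Drummond (Dec 16, 2007) before Espinoza (Sep 6, 2009) before Mbeki (Feb 5, 2015).
Order: Brennan, Amari, Lindqvist, Halvorsen, Drummond, Espinoza, Mbeki, Haddad.

Drummond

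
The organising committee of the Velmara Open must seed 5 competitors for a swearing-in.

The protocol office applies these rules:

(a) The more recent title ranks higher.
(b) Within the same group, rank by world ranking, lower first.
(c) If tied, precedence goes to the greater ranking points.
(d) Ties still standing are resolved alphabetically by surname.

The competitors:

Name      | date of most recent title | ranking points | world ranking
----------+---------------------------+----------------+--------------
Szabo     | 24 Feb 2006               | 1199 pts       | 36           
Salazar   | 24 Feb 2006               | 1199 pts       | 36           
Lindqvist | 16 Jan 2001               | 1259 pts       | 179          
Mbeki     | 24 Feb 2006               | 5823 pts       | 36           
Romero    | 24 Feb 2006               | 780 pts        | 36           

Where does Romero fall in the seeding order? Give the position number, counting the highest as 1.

By date of most recent title (later first): Mbeki, Salazar, Szabo and Romero (each 24 Feb 2006); then Lindqvist (16 Jan 2001).
Mbeki, Salazar, Szabo and Romero all have world ranking 36, so the next rule applies.
Among Mbeki, Salazar, Szabo and Romero, by ranking points (higher first): Mbeki (5823 pts) before Salazar and Szabo (1199 pts) before Romero (780 pts).
Among Salazar and Szabo, alphabetically by surname: Salazar before Szabo.
Order: Mbeki, Salazar, Szabo, Romero, Lindqvist. So position 4.

4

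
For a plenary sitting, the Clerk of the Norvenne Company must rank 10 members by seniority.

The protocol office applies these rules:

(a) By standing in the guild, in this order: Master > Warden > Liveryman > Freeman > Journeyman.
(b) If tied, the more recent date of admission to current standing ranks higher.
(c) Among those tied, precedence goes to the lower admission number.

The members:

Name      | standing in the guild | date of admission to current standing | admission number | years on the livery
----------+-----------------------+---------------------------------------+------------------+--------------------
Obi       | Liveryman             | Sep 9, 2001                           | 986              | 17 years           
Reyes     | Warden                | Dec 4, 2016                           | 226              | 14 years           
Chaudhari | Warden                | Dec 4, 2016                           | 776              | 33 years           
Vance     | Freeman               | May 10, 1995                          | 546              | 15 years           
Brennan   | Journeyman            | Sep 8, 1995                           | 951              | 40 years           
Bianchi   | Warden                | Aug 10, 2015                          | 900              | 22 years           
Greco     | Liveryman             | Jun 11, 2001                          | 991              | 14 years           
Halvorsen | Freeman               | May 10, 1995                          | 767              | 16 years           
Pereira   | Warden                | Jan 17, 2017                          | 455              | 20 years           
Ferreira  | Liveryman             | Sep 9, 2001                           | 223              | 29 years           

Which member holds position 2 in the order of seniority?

Reyes

By standing in the guild: Pereira, Reyes, Chaudhari and Bianchi (Warden); then Ferreira, Obi and Greco (Liveryman); then Vance and Halvorsen (Freeman); then Brennan (Journeyman).
Among Pereira, Reyes, Chaudhari and Bianchi, by date of admission to current standing (later first): Pereira (Jan 17, 2017) before Reyes and Chaudhari (Dec 4, 2016) before Bianchi (Aug 10, 2015).
Among Reyes and Chaudhari, by admission number (lower first): Reyes (226) before Chaudhari (776).
Among Ferreira, Obi and Greco, by date of admission to current standing (later first): Ferreira and Obi (Sep 9, 2001) before Greco (Jun 11, 2001).
Among Ferreira and Obi, by admission number (lower first): Ferreira (223) before Obi (986).
Vance and Halvorsen both have date of admission to current standing May 10, 1995, so the next rule applies.
Among Vance and Halvorsen, by admission number (lower first): Vance (546) before Halvorsen (767).
Order: Pereira, Reyes, Chaudhari, Bianchi, Ferreira, Obi, Greco, Vance, Halvorsen, Brennan.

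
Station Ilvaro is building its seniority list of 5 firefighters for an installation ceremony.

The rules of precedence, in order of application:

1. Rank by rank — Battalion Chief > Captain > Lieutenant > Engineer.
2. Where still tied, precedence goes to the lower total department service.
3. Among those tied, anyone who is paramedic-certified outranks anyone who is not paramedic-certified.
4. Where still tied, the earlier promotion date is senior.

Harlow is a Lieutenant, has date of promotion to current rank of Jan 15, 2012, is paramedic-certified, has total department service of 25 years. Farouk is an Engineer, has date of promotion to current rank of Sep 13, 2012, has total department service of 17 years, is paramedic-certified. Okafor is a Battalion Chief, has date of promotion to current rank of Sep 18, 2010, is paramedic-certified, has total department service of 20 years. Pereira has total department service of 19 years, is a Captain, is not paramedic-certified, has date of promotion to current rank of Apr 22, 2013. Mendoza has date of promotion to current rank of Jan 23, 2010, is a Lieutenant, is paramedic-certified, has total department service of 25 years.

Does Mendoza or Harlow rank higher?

By rank: Okafor (Battalion Chief); then Pereira (Captain); then Mendoza and Harlow (Lieutenant); then Farouk (Engineer).
Mendoza and Harlow both have total department service 25 years, so the next rule applies.
Mendoza and Harlow are each paramedic-certified, so the next rule applies.
Among Mendoza and Harlow, by date of promotion to current rank (earlier first): Mendoza (Jan 23, 2010) before Harlow (Jan 15, 2012).
So Mendoza takes precedence.

Mendoza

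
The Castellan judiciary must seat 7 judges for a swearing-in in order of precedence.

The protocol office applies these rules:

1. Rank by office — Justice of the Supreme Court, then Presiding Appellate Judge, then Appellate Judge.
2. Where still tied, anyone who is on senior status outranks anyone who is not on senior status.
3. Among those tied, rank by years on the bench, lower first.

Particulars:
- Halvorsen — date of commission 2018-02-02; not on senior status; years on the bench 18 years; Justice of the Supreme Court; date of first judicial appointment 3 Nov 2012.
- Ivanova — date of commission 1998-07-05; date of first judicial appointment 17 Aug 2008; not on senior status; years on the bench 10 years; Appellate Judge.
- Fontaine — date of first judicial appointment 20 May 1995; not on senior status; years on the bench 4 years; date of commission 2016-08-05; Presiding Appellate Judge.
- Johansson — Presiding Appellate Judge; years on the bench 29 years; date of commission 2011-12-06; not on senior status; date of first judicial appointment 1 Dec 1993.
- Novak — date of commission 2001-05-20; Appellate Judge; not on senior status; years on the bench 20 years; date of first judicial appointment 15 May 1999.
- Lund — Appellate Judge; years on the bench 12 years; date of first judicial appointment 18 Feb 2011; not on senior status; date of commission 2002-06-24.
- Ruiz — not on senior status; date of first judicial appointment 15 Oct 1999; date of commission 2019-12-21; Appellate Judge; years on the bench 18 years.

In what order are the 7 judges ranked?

Halvorsen, Fontaine, Johansson, Ivanova, Lund, Ruiz, Novak

By office: Halvorsen (Justice of the Supreme Court); then Fontaine and Johansson (Presiding Appellate Judge); then Ivanova, Lund, Ruiz and Novak (Appellate Judge).
Fontaine and Johansson are each not on senior status, so the next rule applies.
Among Fontaine and Johansson, by years on the bench (lower first): Fontaine (4 years) before Johansson (29 years).
Ivanova, Lund, Ruiz and Novak are each not on senior status, so the next rule applies.
Among Ivanova, Lund, Ruiz and Novak, by years on the bench (lower first): Ivanova (10 years) before Lund (12 years) before Ruiz (18 years) before Novak (20 years).
Full order: Halvorsen, Fontaine, Johansson, Ivanova, Lund, Ruiz, Novak.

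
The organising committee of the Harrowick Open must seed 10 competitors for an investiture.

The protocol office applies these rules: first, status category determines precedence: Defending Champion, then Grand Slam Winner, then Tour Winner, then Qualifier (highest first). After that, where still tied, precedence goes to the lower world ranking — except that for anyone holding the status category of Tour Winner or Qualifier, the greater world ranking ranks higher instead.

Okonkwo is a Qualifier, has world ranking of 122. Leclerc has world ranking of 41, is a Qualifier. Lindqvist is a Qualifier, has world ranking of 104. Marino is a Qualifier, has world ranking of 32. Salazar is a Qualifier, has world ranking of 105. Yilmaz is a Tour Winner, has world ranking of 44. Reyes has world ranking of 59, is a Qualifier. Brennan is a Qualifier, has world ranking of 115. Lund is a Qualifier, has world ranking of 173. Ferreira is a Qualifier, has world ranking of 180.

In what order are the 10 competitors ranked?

By status category: Yilmaz (Tour Winner); then Ferreira, Lund, Okonkwo, Brennan, Salazar, Lindqvist, Reyes, Leclerc and Marino (Qualifier).
Among Ferreira, Lund, Okonkwo, Brennan, Salazar, Lindqvist, Reyes, Leclerc and Marino, by world ranking (higher first) (reversed rule for this group): Ferreira (180) before Lund (173) before Okonkwo (122) before Brennan (115) before Salazar (105) before Lindqvist (104) before Reyes (59) before Leclerc (41) before Marino (32).
Full order: Yilmaz, Ferreira, Lund, Okonkwo, Brennan, Salazar, Lindqvist, Reyes, Leclerc, Marino.

Yilmaz, Ferreira, Lund, Okonkwo, Brennan, Salazar, Lindqvist, Reyes, Leclerc, Marino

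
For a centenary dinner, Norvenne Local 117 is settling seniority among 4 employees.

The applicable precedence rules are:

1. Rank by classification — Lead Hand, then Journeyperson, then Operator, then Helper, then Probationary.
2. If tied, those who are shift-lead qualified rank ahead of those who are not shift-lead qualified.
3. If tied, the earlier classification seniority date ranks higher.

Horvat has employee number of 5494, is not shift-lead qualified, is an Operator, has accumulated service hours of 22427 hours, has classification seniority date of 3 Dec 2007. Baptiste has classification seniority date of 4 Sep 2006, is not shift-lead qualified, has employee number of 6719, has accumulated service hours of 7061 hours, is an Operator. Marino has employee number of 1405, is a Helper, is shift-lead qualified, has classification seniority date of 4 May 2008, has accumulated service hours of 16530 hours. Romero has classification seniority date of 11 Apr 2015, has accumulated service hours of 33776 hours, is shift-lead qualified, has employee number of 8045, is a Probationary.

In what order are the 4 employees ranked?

Baptiste, Horvat, Marino, Romero

By classification: Baptiste and Horvat (Operator); then Marino (Helper); then Romero (Probationary).
Baptiste and Horvat are each not shift-lead qualified, so the next rule applies.
Among Baptiste and Horvat, by classification seniority date (earlier first): Baptiste (4 Sep 2006) before Horvat (3 Dec 2007).
Full order: Baptiste, Horvat, Marino, Romero.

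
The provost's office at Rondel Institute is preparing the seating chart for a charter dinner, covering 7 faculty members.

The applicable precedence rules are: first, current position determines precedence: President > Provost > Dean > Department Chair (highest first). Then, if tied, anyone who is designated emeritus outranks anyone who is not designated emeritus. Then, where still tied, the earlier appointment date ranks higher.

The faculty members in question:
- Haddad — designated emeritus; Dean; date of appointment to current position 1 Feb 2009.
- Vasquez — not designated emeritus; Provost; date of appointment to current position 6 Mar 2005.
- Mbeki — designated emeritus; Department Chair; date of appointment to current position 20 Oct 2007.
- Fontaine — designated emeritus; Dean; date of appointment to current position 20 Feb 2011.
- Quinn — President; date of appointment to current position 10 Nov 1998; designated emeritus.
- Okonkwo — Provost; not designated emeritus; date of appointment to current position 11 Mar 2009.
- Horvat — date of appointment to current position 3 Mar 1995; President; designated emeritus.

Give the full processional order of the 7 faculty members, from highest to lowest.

Horvat, Quinn, Vasquez, Okonkwo, Haddad, Fontaine, Mbeki

By current position: Horvat and Quinn (President); then Vasquez and Okonkwo (Provost); then Haddad and Fontaine (Dean); then Mbeki (Department Chair).
Horvat and Quinn are each designated emeritus, so the next rule applies.
Among Horvat and Quinn, by date of appointment to current position (earlier first): Horvat (3 Mar 1995) before Quinn (10 Nov 1998).
Vasquez and Okonkwo are each not designated emeritus, so the next rule applies.
Among Vasquez and Okonkwo, by date of appointment to current position (earlier first): Vasquez (6 Mar 2005) before Okonkwo (11 Mar 2009).
Haddad and Fontaine are each designated emeritus, so the next rule applies.
Among Haddad and Fontaine, by date of appointment to current position (earlier first): Haddad (1 Feb 2009) before Fontaine (20 Feb 2011).
Full order: Horvat, Quinn, Vasquez, Okonkwo, Haddad, Fontaine, Mbeki.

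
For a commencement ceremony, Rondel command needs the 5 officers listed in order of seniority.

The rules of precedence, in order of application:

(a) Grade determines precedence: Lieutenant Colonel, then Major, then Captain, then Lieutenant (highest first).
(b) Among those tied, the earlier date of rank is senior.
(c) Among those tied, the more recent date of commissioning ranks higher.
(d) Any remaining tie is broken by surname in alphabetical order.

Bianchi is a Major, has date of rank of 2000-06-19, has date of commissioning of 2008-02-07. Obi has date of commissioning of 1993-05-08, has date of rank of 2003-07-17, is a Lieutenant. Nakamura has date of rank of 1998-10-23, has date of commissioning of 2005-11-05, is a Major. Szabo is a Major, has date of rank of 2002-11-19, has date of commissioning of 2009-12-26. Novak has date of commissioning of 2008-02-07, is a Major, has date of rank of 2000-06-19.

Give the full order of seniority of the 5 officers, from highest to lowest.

Nakamura, Bianchi, Novak, Szabo, Obi

By grade: Nakamura, Bianchi, Novak and Szabo (Major); then Obi (Lieutenant).
Among Nakamura, Bianchi, Novak and Szabo, by date of rank (earlier first): Nakamura (1998-10-23) before Bianchi and Novak (2000-06-19) before Szabo (2002-11-19).
Bianchi and Novak both have date of commissioning 2008-02-07, so the next rule applies.
Among Bianchi and Novak, alphabetically by surname: Bianchi before Novak.
Full order: Nakamura, Bianchi, Novak, Szabo, Obi.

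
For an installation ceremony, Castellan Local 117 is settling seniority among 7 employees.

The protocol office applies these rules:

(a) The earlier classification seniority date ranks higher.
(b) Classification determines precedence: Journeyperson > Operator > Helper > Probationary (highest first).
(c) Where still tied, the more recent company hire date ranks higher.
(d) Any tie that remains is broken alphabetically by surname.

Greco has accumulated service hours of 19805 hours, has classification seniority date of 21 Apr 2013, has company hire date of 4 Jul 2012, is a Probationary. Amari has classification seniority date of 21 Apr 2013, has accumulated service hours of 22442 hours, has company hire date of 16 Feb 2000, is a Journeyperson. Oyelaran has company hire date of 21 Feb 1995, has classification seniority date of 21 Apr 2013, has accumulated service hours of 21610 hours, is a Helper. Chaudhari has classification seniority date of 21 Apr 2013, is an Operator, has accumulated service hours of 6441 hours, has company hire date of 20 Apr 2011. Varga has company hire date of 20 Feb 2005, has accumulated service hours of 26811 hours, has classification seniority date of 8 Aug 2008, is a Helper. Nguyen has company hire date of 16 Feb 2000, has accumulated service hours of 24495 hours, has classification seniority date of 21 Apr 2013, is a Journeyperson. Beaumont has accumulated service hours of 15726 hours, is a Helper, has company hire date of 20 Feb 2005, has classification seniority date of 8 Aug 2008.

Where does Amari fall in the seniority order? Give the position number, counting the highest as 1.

By classification seniority date (earlier first): Beaumont and Varga (both 8 Aug 2008); then Amari, Nguyen, Chaudhari, Oyelaran and Greco (each 21 Apr 2013).
Beaumont and Varga are each Helper, so the next rule applies.
Beaumont and Varga both have company hire date 20 Feb 2005, so the next rule applies.
Among Beaumont and Varga, alphabetically by surname: Beaumont before Varga.
Among Amari, Nguyen, Chaudhari, Oyelaran and Greco, by classification: Amari and Nguyen (Journeyperson) before Chaudhari (Operator) before Oyelaran (Helper) before Greco (Probationary).
Amari and Nguyen both have company hire date 16 Feb 2000, so the next rule applies.
Among Amari and Nguyen, alphabetically by surname: Amari before Nguyen.
Order: Beaumont, Varga, Amari, Nguyen, Chaudhari, Oyelaran, Greco. So position 3.

3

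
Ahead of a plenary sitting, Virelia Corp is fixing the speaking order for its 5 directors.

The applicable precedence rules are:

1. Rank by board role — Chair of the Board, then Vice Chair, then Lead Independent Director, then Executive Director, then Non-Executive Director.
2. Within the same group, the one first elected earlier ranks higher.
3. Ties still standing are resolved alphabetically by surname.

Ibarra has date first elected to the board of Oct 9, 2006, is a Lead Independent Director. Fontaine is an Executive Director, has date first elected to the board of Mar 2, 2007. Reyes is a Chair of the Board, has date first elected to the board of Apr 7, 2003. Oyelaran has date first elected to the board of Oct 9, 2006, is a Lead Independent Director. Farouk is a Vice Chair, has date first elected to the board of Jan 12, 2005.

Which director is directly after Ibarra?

By board role: Reyes (Chair of the Board); then Farouk (Vice Chair); then Ibarra and Oyelaran (Lead Independent Director); then Fontaine (Executive Director).
Ibarra and Oyelaran both have date first elected to the board Oct 9, 2006, so the next rule applies.
Among Ibarra and Oyelaran, alphabetically by surname: Ibarra before Oyelaran.
Order: Reyes, Farouk, Ibarra, Oyelaran, Fontaine.

Oyelaran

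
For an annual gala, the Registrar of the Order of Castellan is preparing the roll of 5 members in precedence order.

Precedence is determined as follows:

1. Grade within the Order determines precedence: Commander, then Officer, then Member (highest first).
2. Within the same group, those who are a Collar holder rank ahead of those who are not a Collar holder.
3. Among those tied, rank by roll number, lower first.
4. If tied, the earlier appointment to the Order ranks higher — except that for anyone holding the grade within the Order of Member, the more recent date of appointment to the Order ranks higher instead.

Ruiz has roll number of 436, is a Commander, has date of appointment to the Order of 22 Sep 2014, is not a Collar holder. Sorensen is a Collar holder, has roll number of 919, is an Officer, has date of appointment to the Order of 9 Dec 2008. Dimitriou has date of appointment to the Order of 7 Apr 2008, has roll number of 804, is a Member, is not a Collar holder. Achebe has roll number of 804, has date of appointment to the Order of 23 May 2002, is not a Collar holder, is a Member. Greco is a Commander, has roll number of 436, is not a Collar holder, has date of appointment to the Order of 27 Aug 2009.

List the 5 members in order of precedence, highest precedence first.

Greco, Ruiz, Sorensen, Dimitriou, Achebe

By grade within the Order: Greco and Ruiz (Commander); then Sorensen (Officer); then Dimitriou and Achebe (Member).
Greco and Ruiz are each not a Collar holder, so the next rule applies.
Greco and Ruiz both have roll number 436, so the next rule applies.
Among Greco and Ruiz, by date of appointment to the Order (earlier first): Greco (27 Aug 2009) before Ruiz (22 Sep 2014).
Dimitriou and Achebe are each not a Collar holder, so the next rule applies.
Dimitriou and Achebe both have roll number 804, so the next rule applies.
Among Dimitriou and Achebe, by date of appointment to the Order (later first) (reversed rule for this group): Dimitriou (7 Apr 2008) before Achebe (23 May 2002).
Full order: Greco, Ruiz, Sorensen, Dimitriou, Achebe.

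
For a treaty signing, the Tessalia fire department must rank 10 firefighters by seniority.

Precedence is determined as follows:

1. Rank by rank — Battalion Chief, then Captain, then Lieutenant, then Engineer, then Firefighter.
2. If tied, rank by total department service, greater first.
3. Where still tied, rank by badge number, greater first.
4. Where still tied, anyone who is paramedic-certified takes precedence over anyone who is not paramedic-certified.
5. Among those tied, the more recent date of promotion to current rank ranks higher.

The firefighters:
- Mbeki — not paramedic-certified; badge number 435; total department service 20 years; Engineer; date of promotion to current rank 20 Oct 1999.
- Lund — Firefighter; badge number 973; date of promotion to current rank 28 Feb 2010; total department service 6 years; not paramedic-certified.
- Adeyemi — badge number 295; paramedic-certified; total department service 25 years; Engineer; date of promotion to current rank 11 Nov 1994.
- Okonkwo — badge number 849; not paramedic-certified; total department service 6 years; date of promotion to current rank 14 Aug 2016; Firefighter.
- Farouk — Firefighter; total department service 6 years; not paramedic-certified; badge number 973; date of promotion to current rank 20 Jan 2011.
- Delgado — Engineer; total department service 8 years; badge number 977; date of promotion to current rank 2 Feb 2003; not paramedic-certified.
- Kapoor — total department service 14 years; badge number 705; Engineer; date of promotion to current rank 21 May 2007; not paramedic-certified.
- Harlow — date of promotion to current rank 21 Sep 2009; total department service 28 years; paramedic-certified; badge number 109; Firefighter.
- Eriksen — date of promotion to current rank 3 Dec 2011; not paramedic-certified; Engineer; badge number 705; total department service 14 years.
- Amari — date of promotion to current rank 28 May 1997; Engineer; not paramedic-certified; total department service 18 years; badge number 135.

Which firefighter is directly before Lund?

Farouk

By rank: Adeyemi, Mbeki, Amari, Eriksen, Kapoor and Delgado (Engineer); then Harlow, Farouk, Lund and Okonkwo (Firefighter).
Among Adeyemi, Mbeki, Amari, Eriksen, Kapoor and Delgado, by total department service (higher first): Adeyemi (25 years) before Mbeki (20 years) before Amari (18 years) before Eriksen and Kapoor (14 years) before Delgado (8 years).
Eriksen and Kapoor both have badge number 705, so the next rule applies.
Eriksen and Kapoor are each not paramedic-certified, so the next rule applies.
Among Eriksen and Kapoor, by date of promotion to current rank (later first): Eriksen (3 Dec 2011) before Kapoor (21 May 2007).
Among Harlow, Farouk, Lund and Okonkwo, by total department service (higher first): Harlow (28 years) before Farouk, Lund and Okonkwo (6 years).
Among Farouk, Lund and Okonkwo, by badge number (higher first): Farouk and Lund (973) before Okonkwo (849).
Farouk and Lund are each not paramedic-certified, so the next rule applies.
Among Farouk and Lund, by date of promotion to current rank (later first): Farouk (20 Jan 2011) before Lund (28 Feb 2010).
Order: Adeyemi, Mbeki, Amari, Eriksen, Kapoor, Delgado, Harlow, Farouk, Lund, Okonkwo.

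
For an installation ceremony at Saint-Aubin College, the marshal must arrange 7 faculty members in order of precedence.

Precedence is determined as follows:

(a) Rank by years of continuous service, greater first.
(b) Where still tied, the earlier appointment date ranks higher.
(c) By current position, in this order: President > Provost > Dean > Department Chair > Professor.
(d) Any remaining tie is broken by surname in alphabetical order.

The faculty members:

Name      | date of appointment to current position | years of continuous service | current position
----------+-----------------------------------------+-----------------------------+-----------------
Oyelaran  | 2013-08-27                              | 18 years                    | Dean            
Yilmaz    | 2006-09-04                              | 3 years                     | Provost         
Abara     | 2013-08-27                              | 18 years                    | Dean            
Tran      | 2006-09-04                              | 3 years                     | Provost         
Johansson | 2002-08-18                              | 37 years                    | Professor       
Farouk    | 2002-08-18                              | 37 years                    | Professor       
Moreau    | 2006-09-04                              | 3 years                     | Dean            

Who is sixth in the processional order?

Yilmaz

By years of continuous service (higher first): Farouk and Johansson (both 37 years); then Abara and Oyelaran (both 18 years); then Tran, Yilmaz and Moreau (each 3 years).
Farouk and Johansson both have date of appointment to current position 2002-08-18, so the next rule applies.
Farouk and Johansson are each Professor, so the next rule applies.
Among Farouk and Johansson, alphabetically by surname: Farouk before Johansson.
Abara and Oyelaran both have date of appointment to current position 2013-08-27, so the next rule applies.
Abara and Oyelaran are each Dean, so the next rule applies.
Among Abara and Oyelaran, alphabetically by surname: Abara before Oyelaran.
Tran, Yilmaz and Moreau all have date of appointment to current position 2006-09-04, so the next rule applies.
Among Tran, Yilmaz and Moreau, by current position: Tran and Yilmaz (Provost) before Moreau (Dean).
Among Tran and Yilmaz, alphabetically by surname: Tran before Yilmaz.
Order: Farouk, Johansson, Abara, Oyelaran, Tran, Yilmaz, Moreau.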